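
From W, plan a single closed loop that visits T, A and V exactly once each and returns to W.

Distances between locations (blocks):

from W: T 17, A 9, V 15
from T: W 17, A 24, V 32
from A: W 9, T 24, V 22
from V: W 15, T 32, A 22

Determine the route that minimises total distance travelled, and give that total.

78 blocks — the shortest possible round trip.

W → T → A → V → W: 17+24+22+15 = 78
W → T → V → A → W: 17+32+22+9 = 80
W → A → T → V → W: 9+24+32+15 = 80
The minimum is 78.
One optimal route: W → T → A → V → W (or its reverse).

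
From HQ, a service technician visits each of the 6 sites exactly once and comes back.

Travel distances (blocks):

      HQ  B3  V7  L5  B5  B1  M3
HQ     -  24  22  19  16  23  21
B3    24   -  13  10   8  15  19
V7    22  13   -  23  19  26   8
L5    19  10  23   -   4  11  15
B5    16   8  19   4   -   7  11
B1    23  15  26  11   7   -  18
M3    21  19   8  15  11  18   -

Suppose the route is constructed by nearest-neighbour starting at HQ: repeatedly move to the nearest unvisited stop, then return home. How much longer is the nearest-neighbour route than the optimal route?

HQ: B5=16, L5=19, M3=21, V7=22, B1=23, B3=24 ⇒ B5
B5: L5=4, B1=7, B3=8, M3=11, V7=19 ⇒ L5
L5: B3=10, B1=11, M3=15, V7=23 ⇒ B3
B3: V7=13, B1=15, M3=19 ⇒ V7
V7: M3=8, B1=26 ⇒ M3
M3: B1=18 ⇒ B1
NN route HQ → B5 → L5 → B3 → V7 → M3 → B1 → HQ costs 92.
Optimal: HQ → B5 → B1 → L5 → B3 → V7 → M3 → HQ costs 86 (by enumerating all 360 distinct tours).
Excess = 92 − 86 = 6.

The nearest-neighbour route is 6 blocks longer than optimal.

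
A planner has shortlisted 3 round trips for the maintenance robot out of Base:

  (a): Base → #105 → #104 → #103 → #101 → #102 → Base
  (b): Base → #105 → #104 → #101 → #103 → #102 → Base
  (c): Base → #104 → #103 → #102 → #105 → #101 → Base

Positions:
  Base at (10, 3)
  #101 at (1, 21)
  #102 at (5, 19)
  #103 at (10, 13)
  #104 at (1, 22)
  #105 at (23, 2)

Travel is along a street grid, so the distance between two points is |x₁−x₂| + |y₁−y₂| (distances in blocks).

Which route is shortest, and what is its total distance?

(a): 14 + 42 + 18 + 17 + 6 + 21 = 118
(b): 14 + 42 + 1 + 17 + 11 + 21 = 106
(c): 28 + 18 + 11 + 35 + 41 + 27 = 160

Shortest is (b), total 106 blocks.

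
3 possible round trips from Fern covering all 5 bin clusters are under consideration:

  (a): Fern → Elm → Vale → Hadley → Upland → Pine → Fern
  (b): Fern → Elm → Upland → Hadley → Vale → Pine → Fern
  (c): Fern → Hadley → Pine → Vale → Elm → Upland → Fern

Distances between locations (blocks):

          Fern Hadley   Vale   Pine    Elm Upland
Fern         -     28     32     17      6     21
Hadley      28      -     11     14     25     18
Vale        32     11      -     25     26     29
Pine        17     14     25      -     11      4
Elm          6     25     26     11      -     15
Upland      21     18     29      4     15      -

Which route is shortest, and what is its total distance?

(a): 6 + 26 + 11 + 18 + 4 + 17 = 82
(b): 6 + 15 + 18 + 11 + 25 + 17 = 92
(c): 28 + 14 + 25 + 26 + 15 + 21 = 129

Shortest is (a), total 82 blocks.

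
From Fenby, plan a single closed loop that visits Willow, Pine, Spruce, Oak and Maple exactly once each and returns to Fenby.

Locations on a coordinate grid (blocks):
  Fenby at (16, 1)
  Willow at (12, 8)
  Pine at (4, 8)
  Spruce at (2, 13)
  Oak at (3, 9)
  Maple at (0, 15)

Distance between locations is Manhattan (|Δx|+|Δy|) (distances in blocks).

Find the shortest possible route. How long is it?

Minimum total distance: 60 blocks.

There are 60 distinct closed tours to check (reversals are equivalent).
Fenby-Willow-Pine-Spruce-Oak-Maple-Fenby: 11+8+7+5+9+30 = 70
Fenby-Willow-Pine-Spruce-Maple-Oak-Fenby: 11+8+7+4+9+21 = 60
Fenby-Willow-Pine-Oak-Spruce-Maple-Fenby: 11+8+2+5+4+30 = 60
Fenby-Willow-Pine-Oak-Maple-Spruce-Fenby: 11+8+2+9+4+26 = 60
Fenby-Willow-Pine-Maple-Spruce-Oak-Fenby: 11+8+11+4+5+21 = 60
Fenby-Willow-Pine-Maple-Oak-Spruce-Fenby: 11+8+11+9+5+26 = 70
Fenby-Willow-Spruce-Pine-Oak-Maple-Fenby: 11+15+7+2+9+30 = 74
Fenby-Willow-Spruce-Pine-Maple-Oak-Fenby: 11+15+7+11+9+21 = 74
Fenby-Willow-Spruce-Oak-Pine-Maple-Fenby: 11+15+5+2+11+30 = 74
Fenby-Willow-Spruce-Oak-Maple-Pine-Fenby: 11+15+5+9+11+19 = 70
Fenby-Willow-Spruce-Maple-Pine-Oak-Fenby: 11+15+4+11+2+21 = 64
Fenby-Willow-Spruce-Maple-Oak-Pine-Fenby: 11+15+4+9+2+19 = 60
Fenby-Willow-Oak-Pine-Spruce-Maple-Fenby: 11+10+2+7+4+30 = 64
Fenby-Willow-Oak-Pine-Maple-Spruce-Fenby: 11+10+2+11+4+26 = 64
… (46 more)
The minimum is 60.
One optimal route: Fenby → Willow → Pine → Spruce → Maple → Oak → Fenby (or its reverse).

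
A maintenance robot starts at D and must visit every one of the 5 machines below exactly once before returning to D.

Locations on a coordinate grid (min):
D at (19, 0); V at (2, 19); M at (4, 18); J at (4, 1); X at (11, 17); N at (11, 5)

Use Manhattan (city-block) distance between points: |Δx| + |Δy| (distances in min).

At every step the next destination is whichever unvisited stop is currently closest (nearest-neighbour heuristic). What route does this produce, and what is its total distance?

D → [N:13 / J:16 / X:25 / M:33 / V:36] → N (13)
N → [J:11 / X:12 / M:20 / V:23] → J (11)
J → [M:17 / V:20 / X:23] → M (17)
M → [V:3 / X:8] → V (3)
V → [X:11] → X (11)
Return X→D: 25.
Total = 13 + 11 + 17 + 3 + 11 + 25 = 80.

Total distance 80 min via the nearest-neighbour route D → N → J → M → V → X → D.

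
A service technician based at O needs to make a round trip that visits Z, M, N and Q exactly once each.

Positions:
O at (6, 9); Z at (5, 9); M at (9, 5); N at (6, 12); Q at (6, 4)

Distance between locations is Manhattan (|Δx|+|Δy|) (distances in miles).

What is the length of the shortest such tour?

O - Z - M - N - Q - O: 1+8+10+8+5 = 32
O - Z - M - Q - N - O: 1+8+4+8+3 = 24
O - Z - N - M - Q - O: 1+4+10+4+5 = 24
O - Z - N - Q - M - O: 1+4+8+4+7 = 24
O - Z - Q - M - N - O: 1+6+4+10+3 = 24
O - Z - Q - N - M - O: 1+6+8+10+7 = 32
O - M - Z - N - Q - O: 7+8+4+8+5 = 32
O - M - Z - Q - N - O: 7+8+6+8+3 = 32
O - M - N - Z - Q - O: 7+10+4+6+5 = 32
O - M - Q - Z - N - O: 7+4+6+4+3 = 24
O - N - Z - M - Q - O: 3+4+8+4+5 = 24
O - N - M - Z - Q - O: 3+10+8+6+5 = 32
The minimum is 24.
One optimal route: O → Z → M → Q → N → O (or its reverse).

Shortest round trip = 24 miles.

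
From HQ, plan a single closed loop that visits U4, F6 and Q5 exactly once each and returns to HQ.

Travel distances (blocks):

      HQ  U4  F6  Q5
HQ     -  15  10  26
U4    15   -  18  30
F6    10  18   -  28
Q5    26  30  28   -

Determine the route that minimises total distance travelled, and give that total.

HQ → U4 → F6 → Q5 → HQ: 15+18+28+26 = 87
HQ → U4 → Q5 → F6 → HQ: 15+30+28+10 = 83
HQ → F6 → U4 → Q5 → HQ: 10+18+30+26 = 84
The minimum is 83.
One optimal route: HQ → U4 → Q5 → F6 → HQ (or its reverse).

Minimum total distance: 83 blocks.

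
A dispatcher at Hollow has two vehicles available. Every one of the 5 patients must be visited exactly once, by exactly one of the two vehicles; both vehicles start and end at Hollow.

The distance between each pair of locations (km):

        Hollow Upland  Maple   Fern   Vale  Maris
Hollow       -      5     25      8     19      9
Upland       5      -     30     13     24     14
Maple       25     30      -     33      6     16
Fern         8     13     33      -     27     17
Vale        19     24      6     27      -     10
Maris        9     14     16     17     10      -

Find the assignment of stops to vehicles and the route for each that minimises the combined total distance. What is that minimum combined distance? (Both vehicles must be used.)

Try each way of splitting the stops between the two vehicles (each non-empty) and, for each split, find the best tour for each vehicle:
  {Upland} + {Maple, Fern, Vale, Maris}: 10 + 66 = 76
  {Maple} + {Upland, Fern, Vale, Maris}: 50 + 64 = 114
  {Upland, Maple} + {Fern, Vale, Maris}: 60 + 54 = 114
  {Fern} + {Upland, Maple, Vale, Maris}: 16 + 60 = 76
  {Upland, Fern} + {Maple, Vale, Maris}: 26 + 50 = 76
  {Maple, Fern} + {Upland, Vale, Maris}: 66 + 48 = 114
  … (15 splits in total)
Best: vehicle 1 Hollow → Upland → Hollow = 10; vehicle 2 Hollow → Maple → Vale → Maris → Fern → Hollow = 66; combined 76.

76 km — the smallest possible combined total.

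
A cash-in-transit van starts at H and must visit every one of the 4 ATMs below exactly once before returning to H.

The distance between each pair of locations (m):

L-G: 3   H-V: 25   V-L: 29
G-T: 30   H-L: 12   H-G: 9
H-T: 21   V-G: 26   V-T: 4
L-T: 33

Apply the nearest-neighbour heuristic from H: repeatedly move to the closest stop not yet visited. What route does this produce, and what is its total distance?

Total distance 66 m via the nearest-neighbour route H → G → L → V → T → H.

From H: distances to unvisited — G=9, L=12, T=21, V=25. Nearest is G (9).
From G: distances to unvisited — L=3, V=26, T=30. Nearest is L (3).
From L: distances to unvisited — V=29, T=33. Nearest is V (29).
From V: distances to unvisited — T=4. Nearest is T (4).
Return T→H: 21.
Total = 9 + 3 + 29 + 4 + 21 = 66.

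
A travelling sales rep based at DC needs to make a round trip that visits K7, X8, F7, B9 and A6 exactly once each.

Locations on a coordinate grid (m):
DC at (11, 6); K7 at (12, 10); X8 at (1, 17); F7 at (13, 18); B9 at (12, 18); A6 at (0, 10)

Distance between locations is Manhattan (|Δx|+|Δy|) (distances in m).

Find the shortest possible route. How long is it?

50 m — the shortest possible round trip.

DC-K7-X8-F7-B9-A6-DC: 5+18+13+1+20+15 = 72
DC-K7-X8-F7-A6-B9-DC: 5+18+13+21+20+13 = 90
DC-K7-X8-B9-F7-A6-DC: 5+18+12+1+21+15 = 72
DC-K7-X8-B9-A6-F7-DC: 5+18+12+20+21+14 = 90
DC-K7-X8-A6-F7-B9-DC: 5+18+8+21+1+13 = 66
DC-K7-X8-A6-B9-F7-DC: 5+18+8+20+1+14 = 66
DC-K7-F7-X8-B9-A6-DC: 5+9+13+12+20+15 = 74
DC-K7-F7-X8-A6-B9-DC: 5+9+13+8+20+13 = 68
DC-K7-F7-B9-X8-A6-DC: 5+9+1+12+8+15 = 50
DC-K7-F7-B9-A6-X8-DC: 5+9+1+20+8+21 = 64
DC-K7-F7-A6-X8-B9-DC: 5+9+21+8+12+13 = 68
DC-K7-F7-A6-B9-X8-DC: 5+9+21+20+12+21 = 88
DC-K7-B9-X8-F7-A6-DC: 5+8+12+13+21+15 = 74
DC-K7-B9-X8-A6-F7-DC: 5+8+12+8+21+14 = 68
… (46 more)
The minimum is 50.
One optimal route: DC → K7 → F7 → B9 → X8 → A6 → DC (or its reverse).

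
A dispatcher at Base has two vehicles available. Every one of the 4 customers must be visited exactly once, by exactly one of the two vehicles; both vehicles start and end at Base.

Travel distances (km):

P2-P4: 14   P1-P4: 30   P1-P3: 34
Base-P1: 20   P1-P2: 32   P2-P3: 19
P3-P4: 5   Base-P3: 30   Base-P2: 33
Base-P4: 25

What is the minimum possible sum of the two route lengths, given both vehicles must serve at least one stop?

Try each way of splitting the stops between the two vehicles (each non-empty) and, for each split, find the best tour for each vehicle:
  {P1} + {P2, P3, P4}: 40 + 82 = 122
  {P2} + {P1, P3, P4}: 66 + 84 = 150
  {P1, P2} + {P3, P4}: 85 + 60 = 145
  {P3} + {P1, P2, P4}: 60 + 91 = 151
  {P1, P3} + {P2, P4}: 84 + 72 = 156
  {P2, P3} + {P1, P4}: 82 + 75 = 157
  … (7 splits in total)
Best: vehicle 1 Base → P1 → Base = 40; vehicle 2 Base → P2 → P3 → P4 → Base = 82; combined 122.

122 km — the smallest possible combined total.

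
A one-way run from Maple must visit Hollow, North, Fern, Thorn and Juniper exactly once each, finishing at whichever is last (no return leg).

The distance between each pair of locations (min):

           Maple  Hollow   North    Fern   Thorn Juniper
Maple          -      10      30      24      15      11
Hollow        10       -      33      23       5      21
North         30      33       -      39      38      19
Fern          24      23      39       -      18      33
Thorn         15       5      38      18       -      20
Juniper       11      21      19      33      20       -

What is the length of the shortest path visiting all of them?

There are 5! = 120 possible orderings.
Maple → Hollow → North → Fern → Thorn → Juniper: 10+33+39+18+20 = 120
Maple → Hollow → North → Fern → Juniper → Thorn: 10+33+39+33+20 = 135
Maple → Hollow → North → Thorn → Fern → Juniper: 10+33+38+18+33 = 132
Maple → Hollow → North → Thorn → Juniper → Fern: 10+33+38+20+33 = 134
Maple → Hollow → North → Juniper → Fern → Thorn: 10+33+19+33+18 = 113
Maple → Hollow → North → Juniper → Thorn → Fern: 10+33+19+20+18 = 100
Maple → Hollow → Fern → North → Thorn → Juniper: 10+23+39+38+20 = 130
Maple → Hollow → Fern → North → Juniper → Thorn: 10+23+39+19+20 = 111
Maple → Hollow → Fern → Thorn → North → Juniper: 10+23+18+38+19 = 108
Maple → Hollow → Fern → Thorn → Juniper → North: 10+23+18+20+19 = 90
Maple → Hollow → Fern → Juniper → North → Thorn: 10+23+33+19+38 = 123
Maple → Hollow → Fern → Juniper → Thorn → North: 10+23+33+20+38 = 124
Maple → Hollow → Thorn → North → Fern → Juniper: 10+5+38+39+33 = 125
Maple → Hollow → Thorn → North → Juniper → Fern: 10+5+38+19+33 = 105
… (106 more)
Maple → Hollow → Thorn → Fern → Juniper → North: 10+5+18+33+19 = 85  ← best
The minimum is 85.
One shortest path: Maple → Hollow → Thorn → Fern → Juniper → North.

Minimum one-way distance = 85 min.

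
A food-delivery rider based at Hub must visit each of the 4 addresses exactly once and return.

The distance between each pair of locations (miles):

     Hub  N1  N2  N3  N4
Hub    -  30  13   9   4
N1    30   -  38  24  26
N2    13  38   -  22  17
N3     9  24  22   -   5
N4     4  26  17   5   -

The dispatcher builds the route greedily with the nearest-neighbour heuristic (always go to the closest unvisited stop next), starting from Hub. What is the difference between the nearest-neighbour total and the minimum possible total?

Excess over optimum: 15 miles.

From Hub: N4=4, N3=9, N2=13, N1=30 → choose N4 (4).
From N4: N3=5, N2=17, N1=26 → choose N3 (5).
From N3: N2=22, N1=24 → choose N2 (22).
From N2: N1=38 → choose N1 (38).
NN route Hub → N4 → N3 → N2 → N1 → Hub costs 99.
Optimal: Hub → N2 → N1 → N3 → N4 → Hub costs 84 (by enumerating all 12 distinct tours).
Excess = 99 − 84 = 15.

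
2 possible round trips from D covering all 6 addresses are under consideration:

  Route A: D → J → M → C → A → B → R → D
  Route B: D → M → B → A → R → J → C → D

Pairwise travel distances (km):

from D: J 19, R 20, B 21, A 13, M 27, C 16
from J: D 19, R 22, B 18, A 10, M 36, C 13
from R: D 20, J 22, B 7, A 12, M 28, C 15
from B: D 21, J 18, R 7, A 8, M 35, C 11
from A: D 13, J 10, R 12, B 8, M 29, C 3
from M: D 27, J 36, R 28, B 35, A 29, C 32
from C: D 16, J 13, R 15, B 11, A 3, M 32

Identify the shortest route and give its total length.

Route A: 19 + 36 + 32 + 3 + 8 + 7 + 20 = 125
Route B: 27 + 35 + 8 + 12 + 22 + 13 + 16 = 133

125 km — Route A is the shortest.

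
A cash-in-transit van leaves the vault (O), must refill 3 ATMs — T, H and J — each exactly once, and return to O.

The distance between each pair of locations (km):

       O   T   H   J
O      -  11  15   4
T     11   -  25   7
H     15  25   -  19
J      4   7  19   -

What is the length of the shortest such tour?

Shortest round trip = 51 km.

With 3 stops there are 3!/2 = 3 distinct round trips (a route and its reverse cost the same).
O - T - H - J - O: 11+25+19+4 = 59
O - T - J - H - O: 11+7+19+15 = 52
O - H - T - J - O: 15+25+7+4 = 51
The minimum is 51.
One optimal route: O → H → T → J → O (or its reverse).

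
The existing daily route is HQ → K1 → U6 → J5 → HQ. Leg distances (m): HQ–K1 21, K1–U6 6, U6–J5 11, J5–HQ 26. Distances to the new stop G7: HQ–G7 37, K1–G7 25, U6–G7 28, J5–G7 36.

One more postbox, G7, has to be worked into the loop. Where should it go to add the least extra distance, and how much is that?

Minimum extra distance: 41 m, inserting G7 between HQ and K1.

Insertion cost between consecutive stops i–j is d(i,G7) + d(G7,j) − d(i,j):
  between HQ and K1: 37 + 25 − 21 = 41
  between K1 and U6: 25 + 28 − 6 = 47
  between U6 and J5: 28 + 36 − 11 = 53
  between J5 and HQ: 36 + 37 − 26 = 47
Cheapest insertion is between HQ and K1, adding 41.
New total = 64 + 41 = 105.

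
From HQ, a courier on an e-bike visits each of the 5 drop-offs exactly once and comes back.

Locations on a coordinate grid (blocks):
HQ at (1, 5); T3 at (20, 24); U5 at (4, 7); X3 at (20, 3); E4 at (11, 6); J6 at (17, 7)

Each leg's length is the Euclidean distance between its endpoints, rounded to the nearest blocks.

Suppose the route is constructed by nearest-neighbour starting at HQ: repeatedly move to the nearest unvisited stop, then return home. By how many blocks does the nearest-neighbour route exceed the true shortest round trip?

HQ: U5=4, E4=10, J6=16, X3=19, T3=27 ⇒ U5
U5: E4=7, J6=13, X3=16, T3=23 ⇒ E4
E4: J6=6, X3=9, T3=20 ⇒ J6
J6: X3=5, T3=17 ⇒ X3
X3: T3=21 ⇒ T3
NN route HQ → U5 → E4 → J6 → X3 → T3 → HQ costs 70.
Optimal: HQ → U5 → T3 → J6 → X3 → E4 → HQ costs 68 (by enumerating all 60 distinct tours).
Excess = 70 − 68 = 2.

2 blocks longer than the optimal tour.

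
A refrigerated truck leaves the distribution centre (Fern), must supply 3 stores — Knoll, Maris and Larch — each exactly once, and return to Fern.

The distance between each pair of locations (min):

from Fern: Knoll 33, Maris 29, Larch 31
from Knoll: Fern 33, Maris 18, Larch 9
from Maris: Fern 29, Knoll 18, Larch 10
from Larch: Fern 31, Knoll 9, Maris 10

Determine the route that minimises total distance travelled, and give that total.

81 min — the shortest possible round trip.

Fern → Knoll → Maris → Larch → Fern: 33+18+10+31 = 92
Fern → Knoll → Larch → Maris → Fern: 33+9+10+29 = 81
Fern → Maris → Knoll → Larch → Fern: 29+18+9+31 = 87
The minimum is 81.
One optimal route: Fern → Knoll → Larch → Maris → Fern (or its reverse).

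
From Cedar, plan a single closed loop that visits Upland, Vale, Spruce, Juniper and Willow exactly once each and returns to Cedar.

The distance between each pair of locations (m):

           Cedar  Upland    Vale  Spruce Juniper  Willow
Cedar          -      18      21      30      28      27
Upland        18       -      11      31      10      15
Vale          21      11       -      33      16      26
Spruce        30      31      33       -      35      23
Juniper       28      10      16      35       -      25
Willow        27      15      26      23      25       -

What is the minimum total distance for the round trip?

Minimum total distance: 115 m.

There are 60 distinct closed tours to check (reversals are equivalent).
Cedar→Upland→Vale→Spruce→Juniper→Willow→Cedar: 18+11+33+35+25+27 = 149
Cedar→Upland→Vale→Spruce→Willow→Juniper→Cedar: 18+11+33+23+25+28 = 138
Cedar→Upland→Vale→Juniper→Spruce→Willow→Cedar: 18+11+16+35+23+27 = 130
Cedar→Upland→Vale→Juniper→Willow→Spruce→Cedar: 18+11+16+25+23+30 = 123
Cedar→Upland→Vale→Willow→Spruce→Juniper→Cedar: 18+11+26+23+35+28 = 141
Cedar→Upland→Vale→Willow→Juniper→Spruce→Cedar: 18+11+26+25+35+30 = 145
Cedar→Upland→Spruce→Vale→Juniper→Willow→Cedar: 18+31+33+16+25+27 = 150
Cedar→Upland→Spruce→Vale→Willow→Juniper→Cedar: 18+31+33+26+25+28 = 161
Cedar→Upland→Spruce→Juniper→Vale→Willow→Cedar: 18+31+35+16+26+27 = 153
Cedar→Upland→Spruce→Juniper→Willow→Vale→Cedar: 18+31+35+25+26+21 = 156
Cedar→Upland→Spruce→Willow→Vale→Juniper→Cedar: 18+31+23+26+16+28 = 142
Cedar→Upland→Spruce→Willow→Juniper→Vale→Cedar: 18+31+23+25+16+21 = 134
Cedar→Upland→Juniper→Vale→Spruce→Willow→Cedar: 18+10+16+33+23+27 = 127
Cedar→Upland→Juniper→Vale→Willow→Spruce→Cedar: 18+10+16+26+23+30 = 123
… (46 more)
Cedar→Vale→Juniper→Upland→Willow→Spruce→Cedar: 21+16+10+15+23+30 = 115  ← best
The minimum is 115.
One optimal route: Cedar → Vale → Juniper → Upland → Willow → Spruce → Cedar (or its reverse).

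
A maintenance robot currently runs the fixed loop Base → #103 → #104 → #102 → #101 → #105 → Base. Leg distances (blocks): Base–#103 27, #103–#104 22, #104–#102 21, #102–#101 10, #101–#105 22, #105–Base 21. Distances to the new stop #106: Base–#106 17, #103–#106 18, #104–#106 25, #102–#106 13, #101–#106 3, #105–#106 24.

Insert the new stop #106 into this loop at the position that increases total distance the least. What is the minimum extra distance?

Adding 5 blocks by placing #106 on the #101–#105 leg.

Insertion cost between consecutive stops i–j is d(i,#106) + d(#106,j) − d(i,j):
  between Base and #103: 17 + 18 − 27 = 8
  between #103 and #104: 18 + 25 − 22 = 21
  between #104 and #102: 25 + 13 − 21 = 17
  between #102 and #101: 13 + 3 − 10 = 6
  between #101 and #105: 3 + 24 − 22 = 5
  between #105 and Base: 24 + 17 − 21 = 20
Cheapest insertion is between #101 and #105, adding 5.
New total = 123 + 5 = 128.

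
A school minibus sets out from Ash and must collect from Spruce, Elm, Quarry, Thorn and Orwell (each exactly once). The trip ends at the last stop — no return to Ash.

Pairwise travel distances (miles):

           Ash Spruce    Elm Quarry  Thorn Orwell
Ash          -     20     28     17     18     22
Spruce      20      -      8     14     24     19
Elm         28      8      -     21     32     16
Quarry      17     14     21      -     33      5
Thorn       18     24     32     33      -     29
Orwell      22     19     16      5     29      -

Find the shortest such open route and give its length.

There are 5! = 120 possible orderings.
Ash→Spruce→Elm→Quarry→Thorn→Orwell: 20+8+21+33+29 = 111
Ash→Spruce→Elm→Quarry→Orwell→Thorn: 20+8+21+5+29 = 83
Ash→Spruce→Elm→Thorn→Quarry→Orwell: 20+8+32+33+5 = 98
Ash→Spruce→Elm→Thorn→Orwell→Quarry: 20+8+32+29+5 = 94
Ash→Spruce→Elm→Orwell→Quarry→Thorn: 20+8+16+5+33 = 82
Ash→Spruce→Elm→Orwell→Thorn→Quarry: 20+8+16+29+33 = 106
Ash→Spruce→Quarry→Elm→Thorn→Orwell: 20+14+21+32+29 = 116
Ash→Spruce→Quarry→Elm→Orwell→Thorn: 20+14+21+16+29 = 100
Ash→Spruce→Quarry→Thorn→Elm→Orwell: 20+14+33+32+16 = 115
Ash→Spruce→Quarry→Thorn→Orwell→Elm: 20+14+33+29+16 = 112
Ash→Spruce→Quarry→Orwell→Elm→Thorn: 20+14+5+16+32 = 87
Ash→Spruce→Quarry→Orwell→Thorn→Elm: 20+14+5+29+32 = 100
Ash→Spruce→Thorn→Elm→Quarry→Orwell: 20+24+32+21+5 = 102
Ash→Spruce→Thorn→Elm→Orwell→Quarry: 20+24+32+16+5 = 97
… (106 more)
Ash→Quarry→Orwell→Elm→Spruce→Thorn: 17+5+16+8+24 = 70  ← best
The minimum is 70.
One shortest path: Ash → Quarry → Orwell → Elm → Spruce → Thorn.

Minimum one-way distance = 70 miles.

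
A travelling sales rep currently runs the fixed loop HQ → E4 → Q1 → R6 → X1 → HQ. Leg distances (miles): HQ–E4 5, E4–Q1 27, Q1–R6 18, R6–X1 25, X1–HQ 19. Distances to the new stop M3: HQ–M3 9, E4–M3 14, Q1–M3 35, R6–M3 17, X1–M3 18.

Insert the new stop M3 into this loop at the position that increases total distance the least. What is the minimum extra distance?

Insertion cost between consecutive stops i–j is d(i,M3) + d(M3,j) − d(i,j):
  between HQ and E4: 9 + 14 − 5 = 18
  between E4 and Q1: 14 + 35 − 27 = 22
  between Q1 and R6: 35 + 17 − 18 = 34
  between R6 and X1: 17 + 18 − 25 = 10
  between X1 and HQ: 18 + 9 − 19 = 8
Cheapest insertion is between X1 and HQ, adding 8.
New total = 94 + 8 = 102.

Adding 8 miles by placing M3 on the X1–HQ leg.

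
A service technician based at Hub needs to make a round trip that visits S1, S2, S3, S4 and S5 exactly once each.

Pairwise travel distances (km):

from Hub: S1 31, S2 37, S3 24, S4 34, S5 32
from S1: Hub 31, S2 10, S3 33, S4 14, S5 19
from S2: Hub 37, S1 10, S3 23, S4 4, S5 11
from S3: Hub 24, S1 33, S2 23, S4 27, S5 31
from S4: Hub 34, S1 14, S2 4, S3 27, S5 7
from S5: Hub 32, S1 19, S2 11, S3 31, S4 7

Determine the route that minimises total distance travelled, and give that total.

There are 60 distinct closed tours to check (reversals are equivalent).
Hub-S1-S2-S3-S4-S5-Hub: 31+10+23+27+7+32 = 130
Hub-S1-S2-S3-S5-S4-Hub: 31+10+23+31+7+34 = 136
Hub-S1-S2-S4-S3-S5-Hub: 31+10+4+27+31+32 = 135
Hub-S1-S2-S4-S5-S3-Hub: 31+10+4+7+31+24 = 107
Hub-S1-S2-S5-S3-S4-Hub: 31+10+11+31+27+34 = 144
Hub-S1-S2-S5-S4-S3-Hub: 31+10+11+7+27+24 = 110
Hub-S1-S3-S2-S4-S5-Hub: 31+33+23+4+7+32 = 130
Hub-S1-S3-S2-S5-S4-Hub: 31+33+23+11+7+34 = 139
Hub-S1-S3-S4-S2-S5-Hub: 31+33+27+4+11+32 = 138
Hub-S1-S3-S4-S5-S2-Hub: 31+33+27+7+11+37 = 146
Hub-S1-S3-S5-S2-S4-Hub: 31+33+31+11+4+34 = 144
Hub-S1-S3-S5-S4-S2-Hub: 31+33+31+7+4+37 = 143
Hub-S1-S4-S2-S3-S5-Hub: 31+14+4+23+31+32 = 135
Hub-S1-S4-S2-S5-S3-Hub: 31+14+4+11+31+24 = 115
… (46 more)
The minimum is 107.
One optimal route: Hub → S1 → S2 → S4 → S5 → S3 → Hub (or its reverse).

Shortest round trip = 107 km.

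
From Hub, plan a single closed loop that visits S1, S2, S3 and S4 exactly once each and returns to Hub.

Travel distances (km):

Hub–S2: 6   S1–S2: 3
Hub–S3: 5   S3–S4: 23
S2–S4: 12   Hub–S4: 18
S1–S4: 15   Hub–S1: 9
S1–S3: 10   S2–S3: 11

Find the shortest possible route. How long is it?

48 km — the shortest possible round trip.

Hub-S1-S2-S3-S4-Hub: 9+3+11+23+18 = 64
Hub-S1-S2-S4-S3-Hub: 9+3+12+23+5 = 52
Hub-S1-S3-S2-S4-Hub: 9+10+11+12+18 = 60
Hub-S1-S3-S4-S2-Hub: 9+10+23+12+6 = 60
Hub-S1-S4-S2-S3-Hub: 9+15+12+11+5 = 52
Hub-S1-S4-S3-S2-Hub: 9+15+23+11+6 = 64
Hub-S2-S1-S3-S4-Hub: 6+3+10+23+18 = 60
Hub-S2-S1-S4-S3-Hub: 6+3+15+23+5 = 52
Hub-S2-S3-S1-S4-Hub: 6+11+10+15+18 = 60
Hub-S2-S4-S1-S3-Hub: 6+12+15+10+5 = 48
Hub-S3-S1-S2-S4-Hub: 5+10+3+12+18 = 48
Hub-S3-S2-S1-S4-Hub: 5+11+3+15+18 = 52
The minimum is 48.
One optimal route: Hub → S2 → S4 → S1 → S3 → Hub (or its reverse).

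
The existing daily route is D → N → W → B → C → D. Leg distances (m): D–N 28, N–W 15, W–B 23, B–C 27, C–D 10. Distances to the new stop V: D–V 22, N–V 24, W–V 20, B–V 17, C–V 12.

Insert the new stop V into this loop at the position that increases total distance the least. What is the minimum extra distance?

+2 m — insert V between B and C.

Insertion cost between consecutive stops i–j is d(i,V) + d(V,j) − d(i,j):
  between D and N: 22 + 24 − 28 = 18
  between N and W: 24 + 20 − 15 = 29
  between W and B: 20 + 17 − 23 = 14
  between B and C: 17 + 12 − 27 = 2
  between C and D: 12 + 22 − 10 = 24
Cheapest insertion is between B and C, adding 2.
New total = 103 + 2 = 105.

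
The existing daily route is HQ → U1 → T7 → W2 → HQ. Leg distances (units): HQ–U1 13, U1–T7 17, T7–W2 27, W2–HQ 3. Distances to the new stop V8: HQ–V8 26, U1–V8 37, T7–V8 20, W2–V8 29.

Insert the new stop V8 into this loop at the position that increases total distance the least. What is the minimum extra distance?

Insertion cost between consecutive stops i–j is d(i,V8) + d(V8,j) − d(i,j):
  between HQ and U1: 26 + 37 − 13 = 50
  between U1 and T7: 37 + 20 − 17 = 40
  between T7 and W2: 20 + 29 − 27 = 22
  between W2 and HQ: 29 + 26 − 3 = 52
Cheapest insertion is between T7 and W2, adding 22.
New total = 60 + 22 = 82.

+22 — insert V8 between T7 and W2.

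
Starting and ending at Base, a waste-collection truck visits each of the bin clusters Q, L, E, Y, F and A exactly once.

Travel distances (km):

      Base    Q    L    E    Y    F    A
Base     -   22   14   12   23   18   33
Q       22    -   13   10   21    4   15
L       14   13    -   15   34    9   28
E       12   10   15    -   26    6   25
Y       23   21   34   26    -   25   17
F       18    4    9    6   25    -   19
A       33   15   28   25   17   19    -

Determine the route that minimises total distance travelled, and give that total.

Base-Q-L-E-Y-F-A-Base: 22+13+15+26+25+19+33 = 153
Base-Q-L-E-Y-A-F-Base: 22+13+15+26+17+19+18 = 130
Base-Q-L-E-F-Y-A-Base: 22+13+15+6+25+17+33 = 131
Base-Q-L-E-F-A-Y-Base: 22+13+15+6+19+17+23 = 115
Base-Q-L-E-A-Y-F-Base: 22+13+15+25+17+25+18 = 135
Base-Q-L-E-A-F-Y-Base: 22+13+15+25+19+25+23 = 142
Base-Q-L-Y-E-F-A-Base: 22+13+34+26+6+19+33 = 153
Base-Q-L-Y-E-A-F-Base: 22+13+34+26+25+19+18 = 157
… (352 more)
Base-L-E-F-Q-A-Y-Base: 14+15+6+4+15+17+23 = 94  ← best
The minimum is 94.
One optimal route: Base → L → E → F → Q → A → Y → Base (or its reverse).

94 km — the shortest possible round trip.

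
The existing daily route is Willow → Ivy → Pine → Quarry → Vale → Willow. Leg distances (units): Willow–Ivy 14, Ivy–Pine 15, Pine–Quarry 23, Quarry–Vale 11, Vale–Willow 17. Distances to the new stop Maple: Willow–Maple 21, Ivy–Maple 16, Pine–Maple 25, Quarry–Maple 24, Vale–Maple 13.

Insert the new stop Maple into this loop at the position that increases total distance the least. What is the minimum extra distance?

Insertion cost between consecutive stops i–j is d(i,Maple) + d(Maple,j) − d(i,j):
  between Willow and Ivy: 21 + 16 − 14 = 23
  between Ivy and Pine: 16 + 25 − 15 = 26
  between Pine and Quarry: 25 + 24 − 23 = 26
  between Quarry and Vale: 24 + 13 − 11 = 26
  between Vale and Willow: 13 + 21 − 17 = 17
Cheapest insertion is between Vale and Willow, adding 17.
New total = 80 + 17 = 97.

Adding 17 by placing Maple on the Vale–Willow leg.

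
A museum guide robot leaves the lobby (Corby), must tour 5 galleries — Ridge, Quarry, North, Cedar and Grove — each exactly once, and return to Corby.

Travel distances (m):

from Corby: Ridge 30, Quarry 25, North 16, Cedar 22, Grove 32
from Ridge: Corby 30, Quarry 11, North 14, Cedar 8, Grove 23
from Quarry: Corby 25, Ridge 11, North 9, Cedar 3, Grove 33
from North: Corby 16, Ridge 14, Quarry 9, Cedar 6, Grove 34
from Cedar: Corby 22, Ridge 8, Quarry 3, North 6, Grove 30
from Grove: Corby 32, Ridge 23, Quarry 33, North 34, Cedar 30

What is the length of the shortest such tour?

Shortest round trip = 91 m.

There are 60 distinct closed tours to check (reversals are equivalent).
Corby → Ridge → Quarry → North → Cedar → Grove → Corby: 30+11+9+6+30+32 = 118
Corby → Ridge → Quarry → North → Grove → Cedar → Corby: 30+11+9+34+30+22 = 136
Corby → Ridge → Quarry → Cedar → North → Grove → Corby: 30+11+3+6+34+32 = 116
Corby → Ridge → Quarry → Cedar → Grove → North → Corby: 30+11+3+30+34+16 = 124
Corby → Ridge → Quarry → Grove → North → Cedar → Corby: 30+11+33+34+6+22 = 136
Corby → Ridge → Quarry → Grove → Cedar → North → Corby: 30+11+33+30+6+16 = 126
Corby → Ridge → North → Quarry → Cedar → Grove → Corby: 30+14+9+3+30+32 = 118
Corby → Ridge → North → Quarry → Grove → Cedar → Corby: 30+14+9+33+30+22 = 138
Corby → Ridge → North → Cedar → Quarry → Grove → Corby: 30+14+6+3+33+32 = 118
Corby → Ridge → North → Cedar → Grove → Quarry → Corby: 30+14+6+30+33+25 = 138
Corby → Ridge → North → Grove → Quarry → Cedar → Corby: 30+14+34+33+3+22 = 136
Corby → Ridge → North → Grove → Cedar → Quarry → Corby: 30+14+34+30+3+25 = 136
Corby → Ridge → Cedar → Quarry → North → Grove → Corby: 30+8+3+9+34+32 = 116
Corby → Ridge → Cedar → Quarry → Grove → North → Corby: 30+8+3+33+34+16 = 124
… (46 more)
Corby → North → Quarry → Cedar → Ridge → Grove → Corby: 16+9+3+8+23+32 = 91  ← best
The minimum is 91.
One optimal route: Corby → North → Quarry → Cedar → Ridge → Grove → Corby (or its reverse).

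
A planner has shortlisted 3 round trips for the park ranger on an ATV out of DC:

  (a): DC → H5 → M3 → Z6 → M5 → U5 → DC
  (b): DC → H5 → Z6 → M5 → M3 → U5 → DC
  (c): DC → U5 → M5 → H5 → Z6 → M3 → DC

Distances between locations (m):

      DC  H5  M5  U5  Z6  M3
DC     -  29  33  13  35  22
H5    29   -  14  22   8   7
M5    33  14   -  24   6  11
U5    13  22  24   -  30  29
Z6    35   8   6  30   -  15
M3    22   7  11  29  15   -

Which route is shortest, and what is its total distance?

(a): 29 + 7 + 15 + 6 + 24 + 13 = 94
(b): 29 + 8 + 6 + 11 + 29 + 13 = 96
(c): 13 + 24 + 14 + 8 + 15 + 22 = 96

Shortest is (a), total 94 m.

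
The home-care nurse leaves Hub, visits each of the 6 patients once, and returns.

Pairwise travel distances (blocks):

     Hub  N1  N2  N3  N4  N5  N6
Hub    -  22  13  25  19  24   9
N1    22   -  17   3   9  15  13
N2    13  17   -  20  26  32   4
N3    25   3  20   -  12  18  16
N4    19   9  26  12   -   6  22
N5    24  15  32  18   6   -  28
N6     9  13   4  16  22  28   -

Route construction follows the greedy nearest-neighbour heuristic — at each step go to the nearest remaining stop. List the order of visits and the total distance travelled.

Hub → [N6:9 / N2:13 / N4:19 / N1:22 / N5:24 / N3:25] → N6 (9)
N6 → [N2:4 / N1:13 / N3:16 / N4:22 / N5:28] → N2 (4)
N2 → [N1:17 / N3:20 / N4:26 / N5:32] → N1 (17)
N1 → [N3:3 / N4:9 / N5:15] → N3 (3)
N3 → [N4:12 / N5:18] → N4 (12)
N4 → [N5:6] → N5 (6)
Return N5→Hub: 24.
Total = 9 + 4 + 17 + 3 + 12 + 6 + 24 = 75.

Total distance 75 blocks via the nearest-neighbour route Hub → N6 → N2 → N1 → N3 → N4 → N5 → Hub.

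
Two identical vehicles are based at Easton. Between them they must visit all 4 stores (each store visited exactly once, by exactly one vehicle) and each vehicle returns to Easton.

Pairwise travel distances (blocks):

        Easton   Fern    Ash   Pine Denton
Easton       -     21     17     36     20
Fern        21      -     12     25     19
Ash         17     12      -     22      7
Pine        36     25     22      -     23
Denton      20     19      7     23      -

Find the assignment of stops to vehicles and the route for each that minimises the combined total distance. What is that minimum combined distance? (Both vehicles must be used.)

Minimum combined distance: 123 blocks.

There are 2^3 − 1 = 7 ways to divide the 4 stops into two non-empty groups. For each, the best each vehicle can do is its own shortest tour through its group:
  {Fern} + {Ash, Pine, Denton}: 42 + 82 = 124
  {Ash} + {Fern, Pine, Denton}: 34 + 89 = 123
  {Fern, Ash} + {Pine, Denton}: 50 + 79 = 129
  {Pine} + {Fern, Ash, Denton}: 72 + 60 = 132
  {Fern, Pine} + {Ash, Denton}: 82 + 44 = 126
  {Ash, Pine} + {Fern, Denton}: 75 + 60 = 135
  … (7 splits in total)
Best: vehicle 1 Easton → Ash → Easton = 34; vehicle 2 Easton → Fern → Pine → Denton → Easton = 89; combined 123.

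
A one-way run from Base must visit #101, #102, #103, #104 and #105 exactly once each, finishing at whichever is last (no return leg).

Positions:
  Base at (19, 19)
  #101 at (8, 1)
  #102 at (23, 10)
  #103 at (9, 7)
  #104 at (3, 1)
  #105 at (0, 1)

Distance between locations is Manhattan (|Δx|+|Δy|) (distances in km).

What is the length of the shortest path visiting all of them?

Shortest open route: 45 km.

There are 5! = 120 possible orderings.
Base - #101 - #102 - #103 - #104 - #105: 29+24+17+12+3 = 85
Base - #101 - #102 - #103 - #105 - #104: 29+24+17+15+3 = 88
Base - #101 - #102 - #104 - #103 - #105: 29+24+29+12+15 = 109
Base - #101 - #102 - #104 - #105 - #103: 29+24+29+3+15 = 100
Base - #101 - #102 - #105 - #103 - #104: 29+24+32+15+12 = 112
Base - #101 - #102 - #105 - #104 - #103: 29+24+32+3+12 = 100
Base - #101 - #103 - #102 - #104 - #105: 29+7+17+29+3 = 85
Base - #101 - #103 - #102 - #105 - #104: 29+7+17+32+3 = 88
Base - #101 - #103 - #104 - #102 - #105: 29+7+12+29+32 = 109
Base - #101 - #103 - #104 - #105 - #102: 29+7+12+3+32 = 83
Base - #101 - #103 - #105 - #102 - #104: 29+7+15+32+29 = 112
Base - #101 - #103 - #105 - #104 - #102: 29+7+15+3+29 = 83
Base - #101 - #104 - #102 - #103 - #105: 29+5+29+17+15 = 95
Base - #101 - #104 - #102 - #105 - #103: 29+5+29+32+15 = 110
… (106 more)
Base - #102 - #103 - #101 - #104 - #105: 13+17+7+5+3 = 45  ← best
The minimum is 45.
One shortest path: Base → #102 → #103 → #101 → #104 → #105.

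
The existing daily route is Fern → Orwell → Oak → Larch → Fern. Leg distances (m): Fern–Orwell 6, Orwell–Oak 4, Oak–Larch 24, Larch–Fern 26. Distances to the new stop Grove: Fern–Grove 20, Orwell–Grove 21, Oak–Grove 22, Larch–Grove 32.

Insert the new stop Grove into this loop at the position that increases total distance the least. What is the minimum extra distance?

Insertion cost between consecutive stops i–j is d(i,Grove) + d(Grove,j) − d(i,j):
  between Fern and Orwell: 20 + 21 − 6 = 35
  between Orwell and Oak: 21 + 22 − 4 = 39
  between Oak and Larch: 22 + 32 − 24 = 30
  between Larch and Fern: 32 + 20 − 26 = 26
Cheapest insertion is between Larch and Fern, adding 26.
New total = 60 + 26 = 86.

+26 m — insert Grove between Larch and Fern.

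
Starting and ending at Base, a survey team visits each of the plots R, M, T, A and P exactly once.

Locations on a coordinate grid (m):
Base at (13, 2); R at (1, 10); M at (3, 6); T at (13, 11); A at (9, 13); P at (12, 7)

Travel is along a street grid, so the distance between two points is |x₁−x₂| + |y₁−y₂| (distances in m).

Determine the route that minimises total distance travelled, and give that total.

There are 60 distinct closed tours to check (reversals are equivalent).
Base - R - M - T - A - P - Base: 20+6+15+6+9+6 = 62
Base - R - M - T - P - A - Base: 20+6+15+5+9+15 = 70
Base - R - M - A - T - P - Base: 20+6+13+6+5+6 = 56
Base - R - M - A - P - T - Base: 20+6+13+9+5+9 = 62
Base - R - M - P - T - A - Base: 20+6+10+5+6+15 = 62
Base - R - M - P - A - T - Base: 20+6+10+9+6+9 = 60
Base - R - T - M - A - P - Base: 20+13+15+13+9+6 = 76
Base - R - T - M - P - A - Base: 20+13+15+10+9+15 = 82
Base - R - T - A - M - P - Base: 20+13+6+13+10+6 = 68
Base - R - T - A - P - M - Base: 20+13+6+9+10+14 = 72
Base - R - T - P - M - A - Base: 20+13+5+10+13+15 = 76
Base - R - T - P - A - M - Base: 20+13+5+9+13+14 = 74
Base - R - A - M - T - P - Base: 20+11+13+15+5+6 = 70
Base - R - A - M - P - T - Base: 20+11+13+10+5+9 = 68
… (46 more)
Base - M - R - A - T - P - Base: 14+6+11+6+5+6 = 48  ← best
The minimum is 48.
One optimal route: Base → M → R → A → T → P → Base (or its reverse).

48 m — the shortest possible round trip.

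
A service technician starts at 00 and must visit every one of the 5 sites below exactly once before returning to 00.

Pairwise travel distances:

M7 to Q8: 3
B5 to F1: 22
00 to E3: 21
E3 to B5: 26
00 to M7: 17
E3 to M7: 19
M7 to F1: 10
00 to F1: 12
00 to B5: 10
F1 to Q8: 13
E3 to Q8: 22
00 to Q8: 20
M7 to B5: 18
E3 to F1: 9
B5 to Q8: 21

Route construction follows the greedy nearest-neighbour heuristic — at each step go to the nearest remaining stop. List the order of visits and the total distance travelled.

74 along 00 → B5 → M7 → Q8 → F1 → E3 → 00.

00 → [B5:10 / F1:12 / M7:17 / Q8:20 / E3:21] → B5 (10)
B5 → [M7:18 / Q8:21 / F1:22 / E3:26] → M7 (18)
M7 → [Q8:3 / F1:10 / E3:19] → Q8 (3)
Q8 → [F1:13 / E3:22] → F1 (13)
F1 → [E3:9] → E3 (9)
Return E3→00: 21.
Total = 10 + 18 + 3 + 13 + 9 + 21 = 74.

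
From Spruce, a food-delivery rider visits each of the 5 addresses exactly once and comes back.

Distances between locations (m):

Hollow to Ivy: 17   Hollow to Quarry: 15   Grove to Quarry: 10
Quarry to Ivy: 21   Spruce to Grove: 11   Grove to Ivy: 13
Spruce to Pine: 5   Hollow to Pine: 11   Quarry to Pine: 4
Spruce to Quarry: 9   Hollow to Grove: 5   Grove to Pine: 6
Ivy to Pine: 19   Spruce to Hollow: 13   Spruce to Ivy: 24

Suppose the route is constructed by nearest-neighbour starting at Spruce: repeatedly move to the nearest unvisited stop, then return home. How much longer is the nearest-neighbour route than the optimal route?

4 m longer than the optimal tour.

Spruce: Pine=5, Quarry=9, Grove=11, Hollow=13, Ivy=24 ⇒ Pine
Pine: Quarry=4, Grove=6, Hollow=11, Ivy=19 ⇒ Quarry
Quarry: Grove=10, Hollow=15, Ivy=21 ⇒ Grove
Grove: Hollow=5, Ivy=13 ⇒ Hollow
Hollow: Ivy=17 ⇒ Ivy
NN route Spruce → Pine → Quarry → Grove → Hollow → Ivy → Spruce costs 65.
Optimal: Spruce → Hollow → Grove → Ivy → Quarry → Pine → Spruce costs 61 (by enumerating all 60 distinct tours).
Excess = 65 − 61 = 4.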